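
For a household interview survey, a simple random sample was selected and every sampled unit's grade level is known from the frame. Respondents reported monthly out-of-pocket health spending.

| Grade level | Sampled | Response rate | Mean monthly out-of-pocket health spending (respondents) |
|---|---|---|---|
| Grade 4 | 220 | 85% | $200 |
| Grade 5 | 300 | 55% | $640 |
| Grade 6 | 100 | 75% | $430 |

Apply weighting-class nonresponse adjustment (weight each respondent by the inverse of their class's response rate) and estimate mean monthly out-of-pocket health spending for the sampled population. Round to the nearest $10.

$450

Each respondent's weight = sampled/responded in their class; summing within a class gives n_sampled, so:
  Grade 4: 220 × 200 = 44,000
  Grade 5: 300 × 640 = 192,000
  Grade 6: 100 × 430 = 43,000
Adjusted estimate = 279,000 / 620 = 450 → $450.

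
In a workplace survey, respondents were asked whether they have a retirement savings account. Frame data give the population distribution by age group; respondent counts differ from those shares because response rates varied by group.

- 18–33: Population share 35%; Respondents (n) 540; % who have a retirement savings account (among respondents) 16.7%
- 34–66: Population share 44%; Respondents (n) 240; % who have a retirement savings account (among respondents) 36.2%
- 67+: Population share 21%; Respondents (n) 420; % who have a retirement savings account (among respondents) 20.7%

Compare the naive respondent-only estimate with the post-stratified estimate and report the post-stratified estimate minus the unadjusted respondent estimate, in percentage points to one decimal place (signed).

+4.1 percentage points

Naive respondent-only estimate (weights = respondent counts):
  (540/1200)×16.7 + (240/1200)×36.2 + (420/1200)×20.7 = 22%
Reweighting by population age group shares:
  0.35×16.7 + 0.44×36.2 + 0.21×20.7 = 26.12%
Difference = 26.12 − 22 = 4.12 pp.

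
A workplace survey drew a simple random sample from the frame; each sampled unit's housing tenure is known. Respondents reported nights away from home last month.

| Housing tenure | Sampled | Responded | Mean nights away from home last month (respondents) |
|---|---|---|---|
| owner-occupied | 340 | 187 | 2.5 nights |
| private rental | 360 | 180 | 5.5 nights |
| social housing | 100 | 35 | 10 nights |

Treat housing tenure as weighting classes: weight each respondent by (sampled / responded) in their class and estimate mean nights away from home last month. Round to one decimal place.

4.8

Class response rates: owner-occupied 187/340 = 55%, private rental 180/360 = 50%, social housing 35/100 = 35%.
With weight = n_sampled/n_responded per class, the weighted class total is n_sampled:
  owner-occupied: 340 × 2.5 = 850
  private rental: 360 × 5.5 = 1980
  social housing: 100 × 10 = 1000
Adjusted estimate = 3830 / 800 = 4.7875 → 4.8.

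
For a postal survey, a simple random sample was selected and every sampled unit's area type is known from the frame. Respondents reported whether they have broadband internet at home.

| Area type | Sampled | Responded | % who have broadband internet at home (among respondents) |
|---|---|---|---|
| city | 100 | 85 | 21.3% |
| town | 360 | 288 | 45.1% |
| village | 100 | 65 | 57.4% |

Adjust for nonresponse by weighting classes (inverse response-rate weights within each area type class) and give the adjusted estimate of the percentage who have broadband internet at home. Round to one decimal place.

Response rates by class: city 85/100 = 85%, town 288/360 = 80%, village 65/100 = 65%.
Each respondent's weight = sampled/responded in their class; summing within a class gives n_sampled, so:
  city: 100 × 21.3 = 2130
  town: 360 × 45.1 = 16,236
  village: 100 × 57.4 = 5740
Adjusted estimate = 24,106 / 560 = 43.0464 → 43.0%.

43.0%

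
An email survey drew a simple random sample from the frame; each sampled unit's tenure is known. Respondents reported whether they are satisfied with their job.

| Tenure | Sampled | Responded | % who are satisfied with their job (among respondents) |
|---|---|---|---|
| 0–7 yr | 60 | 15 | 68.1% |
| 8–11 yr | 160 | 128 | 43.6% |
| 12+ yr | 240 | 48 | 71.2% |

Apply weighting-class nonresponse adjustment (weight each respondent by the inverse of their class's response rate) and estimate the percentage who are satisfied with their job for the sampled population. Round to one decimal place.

61.2%

Response rates by class: 0–7 yr 15/60 = 25%, 8–11 yr 128/160 = 80%, 12+ yr 48/240 = 20%.
With weight = n_sampled/n_responded per class, the weighted class total is n_sampled:
  0–7 yr: 60 × 68.1 = 4086
  8–11 yr: 160 × 43.6 = 6976
  12+ yr: 240 × 71.2 = 17,088
Adjusted estimate = 28,150 / 460 = 61.1957 → 61.2%.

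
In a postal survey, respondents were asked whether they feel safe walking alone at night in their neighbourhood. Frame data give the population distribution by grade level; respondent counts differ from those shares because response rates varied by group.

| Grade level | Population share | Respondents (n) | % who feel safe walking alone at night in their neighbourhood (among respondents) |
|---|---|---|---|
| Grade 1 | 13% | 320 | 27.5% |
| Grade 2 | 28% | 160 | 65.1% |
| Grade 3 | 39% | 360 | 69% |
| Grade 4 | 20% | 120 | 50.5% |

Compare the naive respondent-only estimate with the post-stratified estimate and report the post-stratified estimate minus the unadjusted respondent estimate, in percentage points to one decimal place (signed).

+6.6 percentage points

Naive respondent-only estimate (weights = respondent counts):
  (320/960)×27.5 + (160/960)×65.1 + (360/960)×69 + (120/960)×50.5 = 52.2042%
Reweighting by population grade level shares:
  0.13×27.5 + 0.28×65.1 + 0.39×69 + 0.2×50.5 = 58.813%
Difference = 58.813 − 52.2042 = 6.6088 pp.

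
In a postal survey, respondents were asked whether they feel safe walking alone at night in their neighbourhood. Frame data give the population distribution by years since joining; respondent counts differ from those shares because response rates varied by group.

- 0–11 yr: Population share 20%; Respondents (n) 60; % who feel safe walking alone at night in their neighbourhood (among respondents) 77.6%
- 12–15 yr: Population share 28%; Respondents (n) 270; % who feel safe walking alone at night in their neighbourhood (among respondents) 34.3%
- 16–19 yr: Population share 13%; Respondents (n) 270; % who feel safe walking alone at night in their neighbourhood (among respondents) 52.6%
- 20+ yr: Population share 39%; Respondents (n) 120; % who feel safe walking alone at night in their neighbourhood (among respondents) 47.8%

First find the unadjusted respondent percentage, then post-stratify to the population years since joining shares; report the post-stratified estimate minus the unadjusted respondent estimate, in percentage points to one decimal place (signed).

Unadjusted (pooled respondent) estimate weights by respondent counts:
  (60/720)×77.6 + (270/720)×34.3 + (270/720)×52.6 + (120/720)×47.8 = 47.0208%
Post-stratified estimate weights by population shares:
  0.2×77.6 + 0.28×34.3 + 0.13×52.6 + 0.39×47.8 = 50.604%
Difference = 50.604 − 47.0208 = 3.5832 pp.

+3.6 percentage points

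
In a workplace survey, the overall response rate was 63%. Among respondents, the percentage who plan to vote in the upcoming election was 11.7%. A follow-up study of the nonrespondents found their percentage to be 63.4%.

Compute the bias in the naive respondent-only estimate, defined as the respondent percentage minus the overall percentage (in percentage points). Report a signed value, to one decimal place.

-19.1 percentage points

Nonresponse fraction = 1 − 0.63 = 0.37.
Bias = (nonresponse fraction) × (respondent percentage − nonrespondent percentage)
     = 0.37 × (11.7 − 63.4) = 0.37 × -51.7 = -19.129.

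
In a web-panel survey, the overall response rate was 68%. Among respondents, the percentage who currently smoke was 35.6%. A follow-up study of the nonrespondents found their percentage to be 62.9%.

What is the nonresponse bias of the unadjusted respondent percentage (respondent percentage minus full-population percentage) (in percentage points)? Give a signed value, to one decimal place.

Nonresponse fraction = 1 − 0.68 = 0.32.
Bias = (nonresponse fraction) × (respondent percentage − nonrespondent percentage)
     = 0.32 × (35.6 − 62.9) = 0.32 × -27.3 = -8.736.

-8.7 percentage points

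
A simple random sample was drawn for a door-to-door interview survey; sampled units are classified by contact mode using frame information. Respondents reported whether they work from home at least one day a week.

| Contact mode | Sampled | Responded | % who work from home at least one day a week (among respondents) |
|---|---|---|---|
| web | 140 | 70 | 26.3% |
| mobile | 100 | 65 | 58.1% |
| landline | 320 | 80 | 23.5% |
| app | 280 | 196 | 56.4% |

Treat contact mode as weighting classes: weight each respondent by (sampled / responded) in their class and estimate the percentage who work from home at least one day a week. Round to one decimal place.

Response rates by class: web 70/140 = 50%, mobile 65/100 = 65%, landline 80/320 = 25%, app 196/280 = 70%.
Inverse-response-rate weighting restores each class to its sampled count, so class totals weight by n_sampled:
  web: 140 × 26.3 = 3682
  mobile: 100 × 58.1 = 5810
  landline: 320 × 23.5 = 7520
  app: 280 × 56.4 = 15,792
Adjusted estimate = 32,804 / 840 = 39.0524 → 39.1%.

39.1%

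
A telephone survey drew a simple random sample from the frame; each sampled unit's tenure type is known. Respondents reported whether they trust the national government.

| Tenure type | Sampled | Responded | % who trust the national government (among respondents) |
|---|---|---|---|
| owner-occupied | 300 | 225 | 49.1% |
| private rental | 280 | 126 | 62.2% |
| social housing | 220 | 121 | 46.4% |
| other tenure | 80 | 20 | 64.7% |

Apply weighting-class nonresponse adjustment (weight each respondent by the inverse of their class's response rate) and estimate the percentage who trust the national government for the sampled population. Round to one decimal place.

54.0%

Class response rates: owner-occupied 225/300 = 75%, private rental 126/280 = 45%, social housing 121/220 = 55%, other tenure 20/80 = 25%.
Inverse-response-rate weighting restores each class to its sampled count, so class totals weight by n_sampled:
  owner-occupied: 300 × 49.1 = 14,730
  private rental: 280 × 62.2 = 17,416
  social housing: 220 × 46.4 = 10,208
  other tenure: 80 × 64.7 = 5176
Adjusted estimate = 47,530 / 880 = 54.0114 → 54.0%.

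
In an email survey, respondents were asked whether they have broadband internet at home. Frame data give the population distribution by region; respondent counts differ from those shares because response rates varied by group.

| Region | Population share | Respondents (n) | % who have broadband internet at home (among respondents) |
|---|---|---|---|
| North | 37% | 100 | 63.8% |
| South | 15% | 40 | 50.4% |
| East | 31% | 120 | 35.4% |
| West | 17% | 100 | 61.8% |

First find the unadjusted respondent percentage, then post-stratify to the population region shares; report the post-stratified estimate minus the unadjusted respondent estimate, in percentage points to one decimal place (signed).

Naive respondent-only estimate (weights = respondent counts):
  (100/360)×63.8 + (40/360)×50.4 + (120/360)×35.4 + (100/360)×61.8 = 52.2889%
Post-stratified estimate weights by population shares:
  0.37×63.8 + 0.15×50.4 + 0.31×35.4 + 0.17×61.8 = 52.646%
Difference = 52.646 − 52.2889 = 0.3571 pp.

+0.4 percentage points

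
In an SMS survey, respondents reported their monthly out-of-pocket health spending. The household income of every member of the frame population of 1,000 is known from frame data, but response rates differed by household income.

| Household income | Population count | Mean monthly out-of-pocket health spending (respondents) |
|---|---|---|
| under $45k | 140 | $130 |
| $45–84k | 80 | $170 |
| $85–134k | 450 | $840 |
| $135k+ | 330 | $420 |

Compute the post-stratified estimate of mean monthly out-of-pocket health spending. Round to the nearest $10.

$550

Each cell contributes population-share × respondent value:
  under $45k: (140/1,000) × 130 = 18.2
  $45–84k: (80/1,000) × 170 = 13.6
  $85–134k: (450/1,000) × 840 = 378
  $135k+: (330/1,000) × 420 = 138.6
Post-stratified estimate = 548.4 → $550.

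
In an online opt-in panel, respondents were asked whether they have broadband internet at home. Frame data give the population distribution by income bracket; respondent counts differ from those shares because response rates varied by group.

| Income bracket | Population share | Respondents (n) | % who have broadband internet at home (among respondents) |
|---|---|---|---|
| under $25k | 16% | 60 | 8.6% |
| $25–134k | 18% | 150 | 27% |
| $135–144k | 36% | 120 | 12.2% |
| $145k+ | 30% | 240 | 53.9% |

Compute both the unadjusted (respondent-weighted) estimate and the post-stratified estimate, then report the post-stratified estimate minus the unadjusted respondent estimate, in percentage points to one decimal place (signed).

-6.5 percentage points

Without adjustment, the pooled respondent share is:
  (60/570)×8.6 + (150/570)×27 + (120/570)×12.2 + (240/570)×53.9 = 33.2737%
Post-stratifying to population shares instead:
  0.16×8.6 + 0.18×27 + 0.36×12.2 + 0.3×53.9 = 26.798%
Difference = 26.798 − 33.2737 = -6.4757 pp.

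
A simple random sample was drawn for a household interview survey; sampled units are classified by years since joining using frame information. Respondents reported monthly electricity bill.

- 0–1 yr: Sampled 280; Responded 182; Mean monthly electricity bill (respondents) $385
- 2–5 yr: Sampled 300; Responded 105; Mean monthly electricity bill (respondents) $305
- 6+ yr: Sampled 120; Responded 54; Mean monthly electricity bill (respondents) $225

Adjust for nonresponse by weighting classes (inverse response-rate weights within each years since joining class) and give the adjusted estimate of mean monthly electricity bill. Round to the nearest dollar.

$323

Response rates by class: 0–1 yr 182/280 = 65%, 2–5 yr 105/300 = 35%, 6+ yr 54/120 = 45%.
Each respondent's weight = sampled/responded in their class; summing within a class gives n_sampled, so:
  0–1 yr: 280 × 385 = 107,800
  2–5 yr: 300 × 305 = 91,500
  6+ yr: 120 × 225 = 27,000
Adjusted estimate = 226,300 / 700 = 323.286 → $323.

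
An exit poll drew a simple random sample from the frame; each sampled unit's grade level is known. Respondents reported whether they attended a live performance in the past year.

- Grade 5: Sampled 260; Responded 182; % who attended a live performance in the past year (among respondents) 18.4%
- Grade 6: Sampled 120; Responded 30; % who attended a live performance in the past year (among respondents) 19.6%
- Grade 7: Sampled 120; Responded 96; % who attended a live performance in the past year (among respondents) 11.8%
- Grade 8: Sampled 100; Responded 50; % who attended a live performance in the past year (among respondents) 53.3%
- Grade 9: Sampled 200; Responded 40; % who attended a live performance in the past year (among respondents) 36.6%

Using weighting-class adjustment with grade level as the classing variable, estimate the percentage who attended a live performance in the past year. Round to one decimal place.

Class response rates: Grade 5 182/260 = 70%, Grade 6 30/120 = 25%, Grade 7 96/120 = 80%, Grade 8 50/100 = 50%, Grade 9 40/200 = 20%.
With weight = n_sampled/n_responded per class, the weighted class total is n_sampled:
  Grade 5: 260 × 18.4 = 4784
  Grade 6: 120 × 19.6 = 2352
  Grade 7: 120 × 11.8 = 1416
  Grade 8: 100 × 53.3 = 5330
  Grade 9: 200 × 36.6 = 7320
Adjusted estimate = 21,202 / 800 = 26.5025 → 26.5%.

26.5%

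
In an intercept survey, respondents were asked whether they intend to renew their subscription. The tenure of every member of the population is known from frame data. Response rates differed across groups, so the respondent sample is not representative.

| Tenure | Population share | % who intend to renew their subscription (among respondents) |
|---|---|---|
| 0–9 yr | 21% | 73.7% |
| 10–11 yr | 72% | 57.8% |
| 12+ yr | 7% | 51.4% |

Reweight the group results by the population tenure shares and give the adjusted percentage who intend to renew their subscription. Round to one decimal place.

60.7%

Reweight to the known tenure distribution:
  0–9 yr: 0.21 × 73.7 = 15.477
  10–11 yr: 0.72 × 57.8 = 41.616
  12+ yr: 0.07 × 51.4 = 3.598
Post-stratified estimate = 60.691 → 60.7%.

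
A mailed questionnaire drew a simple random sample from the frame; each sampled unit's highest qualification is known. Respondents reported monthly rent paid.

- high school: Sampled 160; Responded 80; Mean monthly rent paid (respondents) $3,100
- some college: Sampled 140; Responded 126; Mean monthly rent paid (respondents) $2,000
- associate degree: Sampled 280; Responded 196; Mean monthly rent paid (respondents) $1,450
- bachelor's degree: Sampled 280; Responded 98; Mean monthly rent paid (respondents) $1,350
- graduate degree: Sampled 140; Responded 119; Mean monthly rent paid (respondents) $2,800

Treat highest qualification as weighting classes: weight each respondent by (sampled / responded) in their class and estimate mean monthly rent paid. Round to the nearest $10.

Response rates by class: high school 80/160 = 50%, some college 126/140 = 90%, associate degree 196/280 = 70%, bachelor's degree 98/280 = 35%, graduate degree 119/140 = 85%.
With weight = n_sampled/n_responded per class, the weighted class total is n_sampled:
  high school: 160 × 3100 = 496,000
  some college: 140 × 2000 = 280,000
  associate degree: 280 × 1450 = 406,000
  bachelor's degree: 280 × 1350 = 378,000
  graduate degree: 140 × 2800 = 392,000
Adjusted estimate = 1,952,000 / 1,000 = 1952 → $1,950.

$1,950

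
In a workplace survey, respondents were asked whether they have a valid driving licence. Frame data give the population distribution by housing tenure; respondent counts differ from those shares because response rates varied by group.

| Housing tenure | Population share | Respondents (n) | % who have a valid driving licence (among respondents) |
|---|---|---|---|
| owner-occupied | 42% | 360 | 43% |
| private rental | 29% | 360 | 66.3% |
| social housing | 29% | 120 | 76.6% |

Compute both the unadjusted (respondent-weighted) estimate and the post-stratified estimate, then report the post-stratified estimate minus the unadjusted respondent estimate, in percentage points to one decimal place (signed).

Without adjustment, the pooled respondent share is:
  (360/840)×43 + (360/840)×66.3 + (120/840)×76.6 = 57.7857%
Post-stratifying to population shares instead:
  0.42×43 + 0.29×66.3 + 0.29×76.6 = 59.501%
Difference = 59.501 − 57.7857 = 1.7153 pp.

+1.7 percentage points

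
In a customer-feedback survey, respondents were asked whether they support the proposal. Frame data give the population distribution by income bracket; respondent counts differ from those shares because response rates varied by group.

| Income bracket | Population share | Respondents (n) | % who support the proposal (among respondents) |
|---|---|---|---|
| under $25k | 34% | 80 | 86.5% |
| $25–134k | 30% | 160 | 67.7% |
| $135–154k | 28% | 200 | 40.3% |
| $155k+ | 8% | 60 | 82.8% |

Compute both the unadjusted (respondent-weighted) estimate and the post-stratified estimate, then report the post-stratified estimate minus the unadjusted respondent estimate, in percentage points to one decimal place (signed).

Unadjusted (pooled respondent) estimate weights by respondent counts:
  (80/500)×86.5 + (160/500)×67.7 + (200/500)×40.3 + (60/500)×82.8 = 61.56%
Post-stratified estimate weights by population shares:
  0.34×86.5 + 0.3×67.7 + 0.28×40.3 + 0.08×82.8 = 67.628%
Difference = 67.628 − 61.56 = 6.068 pp.

+6.1 percentage points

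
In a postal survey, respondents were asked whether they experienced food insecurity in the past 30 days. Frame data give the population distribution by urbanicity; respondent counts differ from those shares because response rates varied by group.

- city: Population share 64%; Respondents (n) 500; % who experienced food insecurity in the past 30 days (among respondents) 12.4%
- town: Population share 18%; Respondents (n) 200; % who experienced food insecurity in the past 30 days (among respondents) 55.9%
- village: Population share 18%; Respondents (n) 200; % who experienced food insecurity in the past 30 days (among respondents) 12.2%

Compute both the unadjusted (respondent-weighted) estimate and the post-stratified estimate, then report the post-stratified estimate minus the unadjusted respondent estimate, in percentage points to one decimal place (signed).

Naive respondent-only estimate (weights = respondent counts):
  (500/900)×12.4 + (200/900)×55.9 + (200/900)×12.2 = 22.0222%
Reweighting by population urbanicity shares:
  0.64×12.4 + 0.18×55.9 + 0.18×12.2 = 20.194%
Difference = 20.194 − 22.0222 = -1.8282 pp.

-1.8 percentage points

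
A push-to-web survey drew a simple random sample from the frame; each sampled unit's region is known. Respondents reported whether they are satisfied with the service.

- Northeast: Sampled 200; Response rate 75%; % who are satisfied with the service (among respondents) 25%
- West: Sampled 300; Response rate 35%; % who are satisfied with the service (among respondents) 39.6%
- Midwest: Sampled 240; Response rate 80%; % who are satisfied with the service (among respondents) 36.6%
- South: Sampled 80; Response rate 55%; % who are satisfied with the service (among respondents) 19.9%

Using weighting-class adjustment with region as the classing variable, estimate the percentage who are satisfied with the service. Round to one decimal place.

33.2%

Inverse-response-rate weighting restores each class to its sampled count, so class totals weight by n_sampled:
  Northeast: 200 × 25 = 5000
  West: 300 × 39.6 = 11,880
  Midwest: 240 × 36.6 = 8784
  South: 80 × 19.9 = 1592
Adjusted estimate = 27,256 / 820 = 33.239 → 33.2%.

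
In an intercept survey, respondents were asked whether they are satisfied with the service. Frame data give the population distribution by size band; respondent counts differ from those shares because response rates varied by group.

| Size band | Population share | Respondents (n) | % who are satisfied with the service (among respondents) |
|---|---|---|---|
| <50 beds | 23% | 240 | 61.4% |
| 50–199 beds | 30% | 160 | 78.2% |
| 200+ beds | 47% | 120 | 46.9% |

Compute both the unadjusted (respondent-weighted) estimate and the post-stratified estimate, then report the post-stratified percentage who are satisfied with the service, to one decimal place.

Naive respondent-only estimate (weights = respondent counts):
  (240/520)×61.4 + (160/520)×78.2 + (120/520)×46.9 = 63.2231%
Post-stratified estimate weights by population shares:
  0.23×61.4 + 0.3×78.2 + 0.47×46.9 = 59.625%

59.6%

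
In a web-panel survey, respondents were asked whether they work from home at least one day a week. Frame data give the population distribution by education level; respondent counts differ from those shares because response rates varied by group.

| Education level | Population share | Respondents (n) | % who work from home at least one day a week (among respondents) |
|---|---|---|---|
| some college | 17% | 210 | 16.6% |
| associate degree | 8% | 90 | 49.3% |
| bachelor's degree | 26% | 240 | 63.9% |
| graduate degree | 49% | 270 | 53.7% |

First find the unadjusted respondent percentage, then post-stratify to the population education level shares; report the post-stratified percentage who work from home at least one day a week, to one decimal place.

49.7%

Unadjusted (pooled respondent) estimate weights by respondent counts:
  (210/810)×16.6 + (90/810)×49.3 + (240/810)×63.9 + (270/810)×53.7 = 46.6148%
Reweighting by population education level shares:
  0.17×16.6 + 0.08×49.3 + 0.26×63.9 + 0.49×53.7 = 49.693%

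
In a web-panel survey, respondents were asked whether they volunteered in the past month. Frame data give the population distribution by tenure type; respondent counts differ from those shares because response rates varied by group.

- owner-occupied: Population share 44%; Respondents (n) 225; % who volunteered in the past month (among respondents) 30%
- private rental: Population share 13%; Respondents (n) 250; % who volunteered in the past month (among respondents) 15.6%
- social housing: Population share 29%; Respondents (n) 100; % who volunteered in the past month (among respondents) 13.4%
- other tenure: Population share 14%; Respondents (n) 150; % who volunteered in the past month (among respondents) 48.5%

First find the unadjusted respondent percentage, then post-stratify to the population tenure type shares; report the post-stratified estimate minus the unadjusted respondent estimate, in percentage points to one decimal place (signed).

-0.7 percentage points

Unadjusted (pooled respondent) estimate weights by respondent counts:
  (225/725)×30 + (250/725)×15.6 + (100/725)×13.4 + (150/725)×48.5 = 26.5724%
Reweighting by population tenure type shares:
  0.44×30 + 0.13×15.6 + 0.29×13.4 + 0.14×48.5 = 25.904%
Difference = 25.904 − 26.5724 = -0.6684 pp.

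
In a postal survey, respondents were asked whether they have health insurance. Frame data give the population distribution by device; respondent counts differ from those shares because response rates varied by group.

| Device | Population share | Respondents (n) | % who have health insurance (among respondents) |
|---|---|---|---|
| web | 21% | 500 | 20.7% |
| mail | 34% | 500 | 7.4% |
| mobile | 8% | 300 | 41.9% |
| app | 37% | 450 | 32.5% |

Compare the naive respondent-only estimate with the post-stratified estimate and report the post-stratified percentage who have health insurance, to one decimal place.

Unadjusted (pooled respondent) estimate weights by respondent counts:
  (500/1750)×20.7 + (500/1750)×7.4 + (300/1750)×41.9 + (450/1750)×32.5 = 23.5686%
Reweighting by population device shares:
  0.21×20.7 + 0.34×7.4 + 0.08×41.9 + 0.37×32.5 = 22.24%

22.2%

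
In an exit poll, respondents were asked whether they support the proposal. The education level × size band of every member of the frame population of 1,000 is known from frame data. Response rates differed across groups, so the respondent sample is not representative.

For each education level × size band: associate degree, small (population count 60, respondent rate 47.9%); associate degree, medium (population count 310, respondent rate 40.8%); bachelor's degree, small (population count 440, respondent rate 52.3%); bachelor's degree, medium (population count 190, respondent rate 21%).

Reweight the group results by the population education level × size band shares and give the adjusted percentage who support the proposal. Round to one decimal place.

Reweight to the known education level × size band distribution:
  associate degree, small: (60/1,000) × 47.9 = 2.874
  associate degree, medium: (310/1,000) × 40.8 = 12.648
  bachelor's degree, small: (440/1,000) × 52.3 = 23.012
  bachelor's degree, medium: (190/1,000) × 21 = 3.99
Post-stratified estimate = 42.524 → 42.5%.

42.5%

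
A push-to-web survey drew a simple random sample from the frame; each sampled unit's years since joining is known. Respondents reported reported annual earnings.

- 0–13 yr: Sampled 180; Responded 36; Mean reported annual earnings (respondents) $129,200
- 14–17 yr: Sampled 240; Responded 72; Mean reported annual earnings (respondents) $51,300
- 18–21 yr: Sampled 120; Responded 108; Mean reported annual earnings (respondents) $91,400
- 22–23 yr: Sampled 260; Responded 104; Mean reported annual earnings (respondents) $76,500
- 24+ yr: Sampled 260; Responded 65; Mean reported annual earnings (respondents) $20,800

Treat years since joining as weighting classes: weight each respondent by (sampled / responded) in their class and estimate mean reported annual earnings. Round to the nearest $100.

Response rates by class: 0–13 yr 36/180 = 20%, 14–17 yr 72/240 = 30%, 18–21 yr 108/120 = 90%, 22–23 yr 104/260 = 40%, 24+ yr 65/260 = 25%.
Weighting each respondent by the inverse class response rate inflates each class back to its sampled size, so the class weight is n_sampled:
  0–13 yr: 180 × 129,200 = 23,256,000
  14–17 yr: 240 × 51,300 = 12,312,000
  18–21 yr: 120 × 91,400 = 10,968,000
  22–23 yr: 260 × 76,500 = 19,890,000
  24+ yr: 260 × 20,800 = 5,408,000
Adjusted estimate = 71,834,000 / 1,060 = 67767.9 → $67,800.

$67,800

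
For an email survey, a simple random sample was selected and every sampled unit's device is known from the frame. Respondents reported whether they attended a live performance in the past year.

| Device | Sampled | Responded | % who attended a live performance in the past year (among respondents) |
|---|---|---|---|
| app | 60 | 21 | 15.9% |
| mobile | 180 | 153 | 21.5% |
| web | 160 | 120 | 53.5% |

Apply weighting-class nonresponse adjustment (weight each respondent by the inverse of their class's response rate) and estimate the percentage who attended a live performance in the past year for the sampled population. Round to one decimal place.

33.5%

Class response rates: app 21/60 = 35%, mobile 153/180 = 85%, web 120/160 = 75%.
With weight = n_sampled/n_responded per class, the weighted class total is n_sampled:
  app: 60 × 15.9 = 954
  mobile: 180 × 21.5 = 3870
  web: 160 × 53.5 = 8560
Adjusted estimate = 13,384 / 400 = 33.46 → 33.5%.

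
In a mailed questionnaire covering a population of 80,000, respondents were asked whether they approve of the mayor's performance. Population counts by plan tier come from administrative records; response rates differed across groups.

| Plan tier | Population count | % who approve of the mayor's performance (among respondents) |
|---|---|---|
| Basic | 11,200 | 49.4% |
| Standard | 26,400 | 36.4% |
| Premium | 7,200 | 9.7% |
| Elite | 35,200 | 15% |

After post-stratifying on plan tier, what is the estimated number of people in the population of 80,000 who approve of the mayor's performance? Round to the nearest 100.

Estimated count per cell = population count × respondent percentage:
  Basic: 11,200 × 49.4% = 5532.8
  Standard: 26,400 × 36.4% = 9609.6
  Premium: 7,200 × 9.7% = 698.4
  Elite: 35,200 × 15% = 5280
Estimated total = 21120.8 → 21,100.

21,100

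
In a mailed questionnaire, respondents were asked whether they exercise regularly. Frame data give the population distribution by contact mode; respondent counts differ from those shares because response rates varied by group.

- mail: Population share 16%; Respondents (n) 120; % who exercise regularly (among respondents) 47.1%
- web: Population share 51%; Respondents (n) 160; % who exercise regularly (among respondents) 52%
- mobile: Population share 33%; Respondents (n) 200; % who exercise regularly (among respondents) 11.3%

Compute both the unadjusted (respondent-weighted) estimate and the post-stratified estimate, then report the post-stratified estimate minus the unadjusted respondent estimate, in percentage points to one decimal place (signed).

Unadjusted (pooled respondent) estimate weights by respondent counts:
  (120/480)×47.1 + (160/480)×52 + (200/480)×11.3 = 33.8167%
Reweighting by population contact mode shares:
  0.16×47.1 + 0.51×52 + 0.33×11.3 = 37.785%
Difference = 37.785 − 33.8167 = 3.9683 pp.

+4.0 percentage points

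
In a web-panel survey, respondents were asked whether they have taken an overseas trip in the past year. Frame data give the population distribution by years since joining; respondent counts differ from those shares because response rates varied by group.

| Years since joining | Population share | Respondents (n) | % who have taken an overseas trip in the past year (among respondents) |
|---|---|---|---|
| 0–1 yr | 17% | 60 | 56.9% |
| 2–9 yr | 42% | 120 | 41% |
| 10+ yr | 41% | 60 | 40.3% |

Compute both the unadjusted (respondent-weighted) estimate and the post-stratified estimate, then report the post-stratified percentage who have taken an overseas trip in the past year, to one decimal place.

43.4%

Naive respondent-only estimate (weights = respondent counts):
  (60/240)×56.9 + (120/240)×41 + (60/240)×40.3 = 44.8%
Reweighting by population years since joining shares:
  0.17×56.9 + 0.42×41 + 0.41×40.3 = 43.416%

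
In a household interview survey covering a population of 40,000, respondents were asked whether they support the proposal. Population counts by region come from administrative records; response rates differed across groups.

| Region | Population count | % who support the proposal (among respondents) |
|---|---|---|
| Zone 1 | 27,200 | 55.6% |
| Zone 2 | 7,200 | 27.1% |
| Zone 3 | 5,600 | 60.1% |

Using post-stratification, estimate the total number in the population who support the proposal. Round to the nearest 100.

Apply each group's respondent rate to its population count:
  Zone 1: 27,200 × 55.6% = 15123.2
  Zone 2: 7,200 × 27.1% = 1951.2
  Zone 3: 5,600 × 60.1% = 3365.6
Estimated total = 20,440 → 20,400.

20,400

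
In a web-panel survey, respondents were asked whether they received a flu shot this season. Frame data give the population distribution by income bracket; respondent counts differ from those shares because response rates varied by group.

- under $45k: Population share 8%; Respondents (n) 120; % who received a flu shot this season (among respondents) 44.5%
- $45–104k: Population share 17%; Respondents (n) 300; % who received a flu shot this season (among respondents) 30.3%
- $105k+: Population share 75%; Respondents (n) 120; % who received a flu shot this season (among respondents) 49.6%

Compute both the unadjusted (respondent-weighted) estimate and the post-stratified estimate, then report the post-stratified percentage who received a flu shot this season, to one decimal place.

45.9%

Unadjusted (pooled respondent) estimate weights by respondent counts:
  (120/540)×44.5 + (300/540)×30.3 + (120/540)×49.6 = 37.7444%
Reweighting by population income bracket shares:
  0.08×44.5 + 0.17×30.3 + 0.75×49.6 = 45.911%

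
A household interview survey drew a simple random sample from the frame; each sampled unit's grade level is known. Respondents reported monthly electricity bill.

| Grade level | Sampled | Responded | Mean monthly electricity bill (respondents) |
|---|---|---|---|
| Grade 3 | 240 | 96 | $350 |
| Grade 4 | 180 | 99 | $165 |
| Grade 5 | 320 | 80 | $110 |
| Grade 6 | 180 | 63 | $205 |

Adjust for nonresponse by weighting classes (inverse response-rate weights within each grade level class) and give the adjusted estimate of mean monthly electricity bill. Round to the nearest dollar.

Response rates by class: Grade 3 96/240 = 40%, Grade 4 99/180 = 55%, Grade 5 80/320 = 25%, Grade 6 63/180 = 35%.
Each respondent's weight = sampled/responded in their class; summing within a class gives n_sampled, so:
  Grade 3: 240 × 350 = 84,000
  Grade 4: 180 × 165 = 29,700
  Grade 5: 320 × 110 = 35,200
  Grade 6: 180 × 205 = 36,900
Adjusted estimate = 185,800 / 920 = 201.957 → $202.

$202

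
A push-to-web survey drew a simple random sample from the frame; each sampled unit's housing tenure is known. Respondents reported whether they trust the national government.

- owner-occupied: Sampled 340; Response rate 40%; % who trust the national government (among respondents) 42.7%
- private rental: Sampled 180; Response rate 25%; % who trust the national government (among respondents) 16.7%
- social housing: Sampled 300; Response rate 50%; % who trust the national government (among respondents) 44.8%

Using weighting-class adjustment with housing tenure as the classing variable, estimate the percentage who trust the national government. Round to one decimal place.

With weight = n_sampled/n_responded per class, the weighted class total is n_sampled:
  owner-occupied: 340 × 42.7 = 14518
  private rental: 180 × 16.7 = 3006
  social housing: 300 × 44.8 = 13,440
Adjusted estimate = 30,964 / 820 = 37.761 → 37.8%.

37.8%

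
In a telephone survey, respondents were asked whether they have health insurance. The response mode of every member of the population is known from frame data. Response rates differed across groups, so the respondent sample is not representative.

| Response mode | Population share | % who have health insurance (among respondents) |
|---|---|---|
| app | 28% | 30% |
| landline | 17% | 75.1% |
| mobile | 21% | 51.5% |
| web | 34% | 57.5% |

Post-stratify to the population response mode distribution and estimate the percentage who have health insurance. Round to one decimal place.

51.5%

Weight each group's respondent value by its population share:
  app: 0.28 × 30 = 8.4
  landline: 0.17 × 75.1 = 12.767
  mobile: 0.21 × 51.5 = 10.815
  web: 0.34 × 57.5 = 19.55
Post-stratified estimate = 51.532 → 51.5%.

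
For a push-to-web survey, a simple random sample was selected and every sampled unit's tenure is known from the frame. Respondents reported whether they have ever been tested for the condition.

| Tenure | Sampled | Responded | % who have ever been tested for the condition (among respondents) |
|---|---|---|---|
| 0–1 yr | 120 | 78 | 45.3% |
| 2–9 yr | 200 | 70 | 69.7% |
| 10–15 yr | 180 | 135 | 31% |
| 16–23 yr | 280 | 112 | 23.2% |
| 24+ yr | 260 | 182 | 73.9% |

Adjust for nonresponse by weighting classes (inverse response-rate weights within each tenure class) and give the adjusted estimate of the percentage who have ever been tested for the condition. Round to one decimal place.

Class response rates: 0–1 yr 78/120 = 65%, 2–9 yr 70/200 = 35%, 10–15 yr 135/180 = 75%, 16–23 yr 112/280 = 40%, 24+ yr 182/260 = 70%.
Weighting each respondent by the inverse class response rate inflates each class back to its sampled size, so the class weight is n_sampled:
  0–1 yr: 120 × 45.3 = 5436
  2–9 yr: 200 × 69.7 = 13,940
  10–15 yr: 180 × 31 = 5580
  16–23 yr: 280 × 23.2 = 6496
  24+ yr: 260 × 73.9 = 19,214
Adjusted estimate = 50,666 / 1,040 = 48.7173 → 48.7%.

48.7%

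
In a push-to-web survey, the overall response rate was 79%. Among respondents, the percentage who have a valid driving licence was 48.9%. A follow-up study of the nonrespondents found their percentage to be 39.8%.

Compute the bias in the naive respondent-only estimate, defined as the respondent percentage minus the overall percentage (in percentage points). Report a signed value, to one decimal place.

+1.9 percentage points

Nonresponse fraction = 1 − 0.79 = 0.21.
Bias = (nonresponse fraction) × (respondent percentage − nonrespondent percentage)
     = 0.21 × (48.9 − 39.8) = 0.21 × 9.1 = 1.911.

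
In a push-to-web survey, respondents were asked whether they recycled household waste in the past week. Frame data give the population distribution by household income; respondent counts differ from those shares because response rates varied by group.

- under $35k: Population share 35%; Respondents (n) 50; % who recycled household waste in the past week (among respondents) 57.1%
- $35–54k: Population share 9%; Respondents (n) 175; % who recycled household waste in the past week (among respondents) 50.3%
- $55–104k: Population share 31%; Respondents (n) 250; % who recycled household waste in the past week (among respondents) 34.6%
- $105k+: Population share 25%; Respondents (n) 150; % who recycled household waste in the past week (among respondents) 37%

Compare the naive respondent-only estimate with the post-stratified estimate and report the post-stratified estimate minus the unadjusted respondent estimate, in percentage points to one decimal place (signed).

Without adjustment, the pooled respondent share is:
  (50/625)×57.1 + (175/625)×50.3 + (250/625)×34.6 + (150/625)×37 = 41.372%
Reweighting by population household income shares:
  0.35×57.1 + 0.09×50.3 + 0.31×34.6 + 0.25×37 = 44.488%
Difference = 44.488 − 41.372 = 3.116 pp.

+3.1 percentage points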